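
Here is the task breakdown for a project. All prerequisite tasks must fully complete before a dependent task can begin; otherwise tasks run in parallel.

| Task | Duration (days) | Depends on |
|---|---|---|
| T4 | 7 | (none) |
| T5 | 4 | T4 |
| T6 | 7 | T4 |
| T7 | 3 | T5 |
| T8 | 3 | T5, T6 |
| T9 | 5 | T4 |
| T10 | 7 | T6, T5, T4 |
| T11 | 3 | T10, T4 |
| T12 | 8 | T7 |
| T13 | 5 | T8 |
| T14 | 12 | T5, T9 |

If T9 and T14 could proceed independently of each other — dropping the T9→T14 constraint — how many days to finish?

24

With the dependency in place, T4→T6→T10→T11 = 7+7+7+3 = 24 sets the finish at 24 days.
Without T9→T14, T14's earliest start moves from 12 to 11.
New critical path: T4→T6→T10→T11 = 7+7+7+3 = 24 ⇒ 24 days.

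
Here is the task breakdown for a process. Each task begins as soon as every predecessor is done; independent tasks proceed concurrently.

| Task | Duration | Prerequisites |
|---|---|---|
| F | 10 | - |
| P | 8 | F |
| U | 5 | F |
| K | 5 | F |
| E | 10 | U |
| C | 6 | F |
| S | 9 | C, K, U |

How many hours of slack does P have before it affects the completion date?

F→U→E = 10+5+10 = 25 sets the makespan at 25 hours.
The longest chain containing P totals 18 hours.
So P can slip 25 − 18 = 7 hours.

7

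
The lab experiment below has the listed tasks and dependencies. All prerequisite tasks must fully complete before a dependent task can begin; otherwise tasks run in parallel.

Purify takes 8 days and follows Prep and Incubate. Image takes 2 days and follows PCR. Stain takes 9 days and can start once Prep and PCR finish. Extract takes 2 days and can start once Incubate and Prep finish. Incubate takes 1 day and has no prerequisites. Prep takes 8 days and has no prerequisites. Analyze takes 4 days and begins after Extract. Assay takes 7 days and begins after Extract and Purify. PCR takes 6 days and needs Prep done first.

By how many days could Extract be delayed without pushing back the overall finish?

The longest chain is Prep→PCR→Stain = 8+6+9 = 23; overall finish 23 days.
The longest chain containing Extract totals 17 days.
Slack of Extract = 14 − 8 = 6 days.

6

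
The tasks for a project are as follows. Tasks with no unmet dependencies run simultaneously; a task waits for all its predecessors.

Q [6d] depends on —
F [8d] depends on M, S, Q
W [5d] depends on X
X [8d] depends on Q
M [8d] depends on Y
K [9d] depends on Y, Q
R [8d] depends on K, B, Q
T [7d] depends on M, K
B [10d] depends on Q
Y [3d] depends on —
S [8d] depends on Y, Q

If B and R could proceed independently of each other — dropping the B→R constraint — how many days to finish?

23

Original critical path: Q→B→R = 6+10+8 = 24 ⇒ 24 days.
Without B→R, R's earliest start moves from 16 to 15.
After: Q→K→R = 6+9+8 = 23 → 23 days.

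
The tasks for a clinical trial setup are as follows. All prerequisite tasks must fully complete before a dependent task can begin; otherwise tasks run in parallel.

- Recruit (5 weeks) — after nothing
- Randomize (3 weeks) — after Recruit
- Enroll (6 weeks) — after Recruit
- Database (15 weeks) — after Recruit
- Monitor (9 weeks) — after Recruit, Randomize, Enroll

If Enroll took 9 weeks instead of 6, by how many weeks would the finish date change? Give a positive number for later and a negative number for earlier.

Critical path before the change: Recruit→Enroll→Monitor = 5+6+9 = 20 giving 20 weeks.
Enroll is on the critical path; changing it to 9 makes that path 23 weeks.
No other chain overtakes it, so the finish is 23 weeks.
Change in finish: 23 − 20 = +3 weeks.

3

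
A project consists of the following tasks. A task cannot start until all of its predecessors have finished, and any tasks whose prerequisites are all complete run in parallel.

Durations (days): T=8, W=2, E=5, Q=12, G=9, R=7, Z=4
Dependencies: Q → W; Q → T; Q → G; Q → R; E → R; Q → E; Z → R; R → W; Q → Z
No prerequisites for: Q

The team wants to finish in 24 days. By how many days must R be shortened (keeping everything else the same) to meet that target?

Current finish: 26 days; target: 24.
R is on every critical path, so each day cut from R cuts the finish by one (this holds down to a finish of 21).
Need 26 − 24 = 2 days off R → R becomes 5 days, finish becomes 24.

2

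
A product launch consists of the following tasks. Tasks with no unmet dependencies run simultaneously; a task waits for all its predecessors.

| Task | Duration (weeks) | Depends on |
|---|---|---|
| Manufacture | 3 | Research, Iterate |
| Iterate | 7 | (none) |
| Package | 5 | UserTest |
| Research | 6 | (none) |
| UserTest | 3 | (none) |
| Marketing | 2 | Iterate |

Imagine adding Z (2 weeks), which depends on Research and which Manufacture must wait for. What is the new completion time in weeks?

11

Originally the plan takes 10 weeks.
With Z inserted, Manufacture now waits for max(Research, Iterate, Z).
New critical path: Research→Z→Manufacture = 6+2+3 = 11 ⇒ 11 weeks.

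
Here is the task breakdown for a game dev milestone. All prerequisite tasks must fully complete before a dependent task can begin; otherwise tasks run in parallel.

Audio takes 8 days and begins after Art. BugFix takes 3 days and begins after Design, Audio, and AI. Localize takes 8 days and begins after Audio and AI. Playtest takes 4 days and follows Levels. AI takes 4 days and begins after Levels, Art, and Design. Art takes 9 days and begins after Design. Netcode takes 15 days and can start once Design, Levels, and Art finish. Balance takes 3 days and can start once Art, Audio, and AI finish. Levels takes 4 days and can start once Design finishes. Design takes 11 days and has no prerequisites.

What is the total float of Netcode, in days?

1

Critical path: Design→Art→Audio→Localize = 11+9+8+8 = 36, so the finish is 36 days.
Netcode finishes as early as 35 and must finish by 36.
Slack of Netcode = 21 − 20 = 1 day.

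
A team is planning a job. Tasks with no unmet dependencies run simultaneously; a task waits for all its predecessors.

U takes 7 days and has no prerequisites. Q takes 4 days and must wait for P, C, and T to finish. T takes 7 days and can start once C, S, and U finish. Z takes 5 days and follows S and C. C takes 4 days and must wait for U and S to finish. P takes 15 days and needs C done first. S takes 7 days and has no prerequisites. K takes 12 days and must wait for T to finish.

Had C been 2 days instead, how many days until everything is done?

Critical path before the change: U→C→T→K = 7+4+7+12 = 30 giving 30 days.
Since C is critical, the -2 change carries straight to that chain (now 28 days).
The critical path is still U→C→T→K; finish is now 28 days.

28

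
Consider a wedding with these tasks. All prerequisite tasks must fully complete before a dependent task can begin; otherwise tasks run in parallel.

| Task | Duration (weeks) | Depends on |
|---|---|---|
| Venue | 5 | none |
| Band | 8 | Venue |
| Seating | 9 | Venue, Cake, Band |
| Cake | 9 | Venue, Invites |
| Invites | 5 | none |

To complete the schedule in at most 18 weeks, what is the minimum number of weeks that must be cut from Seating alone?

Current finish: 23 weeks; target: 18.
Seating is on every critical path, so each week cut from Seating cuts the finish by one (this holds down to a finish of 15).
Need 23 − 18 = 5 weeks off Seating → Seating becomes 4 weeks, finish becomes 18.

5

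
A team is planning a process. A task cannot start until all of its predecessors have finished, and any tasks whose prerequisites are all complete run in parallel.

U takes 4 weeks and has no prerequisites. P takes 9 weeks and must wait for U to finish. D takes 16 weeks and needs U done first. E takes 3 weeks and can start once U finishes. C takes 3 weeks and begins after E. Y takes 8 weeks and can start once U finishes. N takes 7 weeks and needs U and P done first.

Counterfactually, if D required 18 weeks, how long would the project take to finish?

Critical path before the change: U→D = 4+16 = 20 giving 20 weeks.
Since D is critical, the +2 change carries straight to that chain (now 22 weeks).
The critical path is still U→D; finish is now 22 weeks.

22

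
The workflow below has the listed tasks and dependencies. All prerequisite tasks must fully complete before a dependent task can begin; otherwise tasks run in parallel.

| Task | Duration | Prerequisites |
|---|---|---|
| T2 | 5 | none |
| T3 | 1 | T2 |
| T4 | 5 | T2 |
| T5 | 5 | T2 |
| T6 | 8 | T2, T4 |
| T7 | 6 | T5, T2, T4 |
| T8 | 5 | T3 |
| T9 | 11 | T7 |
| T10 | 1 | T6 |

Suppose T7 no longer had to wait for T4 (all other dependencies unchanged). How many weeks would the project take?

Before: longest chain T2→T4→T7→T9 = 5+5+6+11 = 27, finish 27.
Dropping T4→T7 doesn't change T7's earliest start (10); another predecessor still binds.
After: T2→T5→T7→T9 = 5+5+6+11 = 27 → 27 weeks.

27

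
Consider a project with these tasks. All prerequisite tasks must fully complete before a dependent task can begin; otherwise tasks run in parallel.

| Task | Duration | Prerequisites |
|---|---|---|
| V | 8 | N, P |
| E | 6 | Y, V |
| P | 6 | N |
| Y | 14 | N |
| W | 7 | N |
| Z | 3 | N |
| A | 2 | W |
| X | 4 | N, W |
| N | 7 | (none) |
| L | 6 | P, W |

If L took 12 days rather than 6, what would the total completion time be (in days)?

Baseline: N→Y→E = 7+14+6 = 27 → 27 days.
L has 7 days of float (longest path through it is 20).
No other chain overtakes it, so the finish is 27 days.

27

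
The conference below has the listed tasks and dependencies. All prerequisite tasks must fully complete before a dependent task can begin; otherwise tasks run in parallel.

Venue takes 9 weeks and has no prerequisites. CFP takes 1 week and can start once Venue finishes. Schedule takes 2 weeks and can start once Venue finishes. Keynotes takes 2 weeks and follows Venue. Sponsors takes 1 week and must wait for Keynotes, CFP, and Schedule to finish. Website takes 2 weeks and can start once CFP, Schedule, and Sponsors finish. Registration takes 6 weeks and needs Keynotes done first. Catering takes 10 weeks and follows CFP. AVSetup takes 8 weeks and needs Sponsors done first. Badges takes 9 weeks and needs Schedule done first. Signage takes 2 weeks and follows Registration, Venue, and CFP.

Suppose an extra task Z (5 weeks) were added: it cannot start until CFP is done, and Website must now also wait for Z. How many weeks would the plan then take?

Originally the plan takes 20 weeks.
With Z inserted, Website now waits for max(CFP, Schedule, Sponsors, Z).
New critical path: Venue→CFP→Catering = 9+1+10 = 20 ⇒ 20 weeks.

20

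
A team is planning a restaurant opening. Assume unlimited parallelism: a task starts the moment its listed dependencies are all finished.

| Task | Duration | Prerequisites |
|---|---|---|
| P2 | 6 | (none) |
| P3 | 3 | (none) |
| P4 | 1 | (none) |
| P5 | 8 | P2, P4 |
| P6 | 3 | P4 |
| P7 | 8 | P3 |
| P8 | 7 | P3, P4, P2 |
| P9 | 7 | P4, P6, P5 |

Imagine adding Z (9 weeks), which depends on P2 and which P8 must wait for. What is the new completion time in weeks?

22

Originally the plan takes 21 weeks.
With Z inserted, P8 now waits for max(P3, P4, P2, Z).
New critical path: P2→Z→P8 = 6+9+7 = 22 ⇒ 22 weeks.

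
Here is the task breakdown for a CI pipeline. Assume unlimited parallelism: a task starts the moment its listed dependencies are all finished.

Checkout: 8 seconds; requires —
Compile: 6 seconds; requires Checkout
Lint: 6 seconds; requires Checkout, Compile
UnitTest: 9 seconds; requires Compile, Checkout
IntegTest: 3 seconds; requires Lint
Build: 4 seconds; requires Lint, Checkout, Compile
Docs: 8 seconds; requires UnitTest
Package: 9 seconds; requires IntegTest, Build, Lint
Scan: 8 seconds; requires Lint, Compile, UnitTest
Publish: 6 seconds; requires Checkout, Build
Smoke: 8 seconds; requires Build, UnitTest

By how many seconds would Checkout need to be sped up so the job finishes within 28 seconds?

Current finish: 33 seconds; target: 28.
Checkout is on every critical path, so each second cut from Checkout cuts the finish by one (this holds down to a finish of 26).
Need 33 − 28 = 5 seconds off Checkout → Checkout becomes 3 seconds, finish becomes 28.

5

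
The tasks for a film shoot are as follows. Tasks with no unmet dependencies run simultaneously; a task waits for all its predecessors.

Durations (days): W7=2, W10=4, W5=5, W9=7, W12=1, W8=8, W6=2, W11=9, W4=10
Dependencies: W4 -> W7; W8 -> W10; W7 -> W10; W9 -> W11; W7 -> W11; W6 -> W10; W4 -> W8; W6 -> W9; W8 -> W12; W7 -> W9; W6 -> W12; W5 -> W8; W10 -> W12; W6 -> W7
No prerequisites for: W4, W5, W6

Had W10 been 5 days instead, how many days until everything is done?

28

As given, the longest chain is W4→W7→W9→W11 = 10+2+7+9 = 28, so the finish is 28 days.
W10 has 5 days of float (longest path through it is 23).
The critical path is still W4→W7→W9→W11; finish is now 28 days.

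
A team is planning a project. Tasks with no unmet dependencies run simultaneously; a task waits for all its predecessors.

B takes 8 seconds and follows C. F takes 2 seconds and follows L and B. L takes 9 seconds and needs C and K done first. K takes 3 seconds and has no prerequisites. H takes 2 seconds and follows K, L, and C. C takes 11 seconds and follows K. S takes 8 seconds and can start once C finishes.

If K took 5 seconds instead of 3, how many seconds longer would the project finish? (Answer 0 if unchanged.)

2

Critical path before the change: K→C→L→H = 3+11+9+2 = 25 giving 25 seconds.
K is on the critical path; changing it to 5 makes that path 27 seconds.
That remains the longest chain; total 27 seconds.
Change in finish: 27 − 25 = +2 seconds.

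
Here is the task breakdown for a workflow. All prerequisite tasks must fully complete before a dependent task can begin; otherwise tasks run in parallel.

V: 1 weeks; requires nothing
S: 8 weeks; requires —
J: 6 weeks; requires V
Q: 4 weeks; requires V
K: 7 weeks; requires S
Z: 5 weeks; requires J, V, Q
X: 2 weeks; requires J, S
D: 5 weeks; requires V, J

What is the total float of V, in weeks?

3

Critical path: S→K = 8+7 = 15, so the finish is 15 weeks.
The longest chain containing V totals 12 weeks.
Slack of V = 3 − 0 = 3 weeks.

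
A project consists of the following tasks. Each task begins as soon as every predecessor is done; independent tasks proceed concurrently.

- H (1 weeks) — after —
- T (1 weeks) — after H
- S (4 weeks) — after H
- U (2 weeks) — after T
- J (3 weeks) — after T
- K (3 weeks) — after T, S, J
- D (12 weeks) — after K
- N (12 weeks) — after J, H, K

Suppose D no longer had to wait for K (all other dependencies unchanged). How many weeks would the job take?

With the dependency in place, H→T→J→K→D = 1+1+3+3+12 = 20 sets the finish at 20 weeks.
Without K→D, D's earliest start moves from 8 to 0.
After: H→T→J→K→N = 1+1+3+3+12 = 20 → 20 weeks.

20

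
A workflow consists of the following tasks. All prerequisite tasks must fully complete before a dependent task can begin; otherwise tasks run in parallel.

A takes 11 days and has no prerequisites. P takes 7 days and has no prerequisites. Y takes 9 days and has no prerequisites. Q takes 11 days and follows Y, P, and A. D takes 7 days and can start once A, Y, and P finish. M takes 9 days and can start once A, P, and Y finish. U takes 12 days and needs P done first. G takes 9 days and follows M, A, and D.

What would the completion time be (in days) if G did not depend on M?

27

With the dependency in place, A→M→G = 11+9+9 = 29 sets the finish at 29 days.
Without M→G, G's earliest start moves from 20 to 18.
After: A→D→G = 11+7+9 = 27 → 27 days.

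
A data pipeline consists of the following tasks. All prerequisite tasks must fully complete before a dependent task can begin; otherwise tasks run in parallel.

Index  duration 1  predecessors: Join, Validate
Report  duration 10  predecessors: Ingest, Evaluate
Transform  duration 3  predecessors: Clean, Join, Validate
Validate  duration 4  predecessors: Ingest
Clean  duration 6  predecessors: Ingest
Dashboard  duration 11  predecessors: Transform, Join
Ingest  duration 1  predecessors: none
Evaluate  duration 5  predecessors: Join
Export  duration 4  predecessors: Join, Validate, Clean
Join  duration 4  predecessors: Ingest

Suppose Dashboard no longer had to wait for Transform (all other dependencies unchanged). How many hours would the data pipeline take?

20

With the dependency in place, Ingest→Clean→Transform→Dashboard = 1+6+3+11 = 21 sets the finish at 21 hours.
Without Transform→Dashboard, Dashboard's earliest start moves from 10 to 5.
After: Ingest→Join→Evaluate→Report = 1+4+5+10 = 20 → 20 hours.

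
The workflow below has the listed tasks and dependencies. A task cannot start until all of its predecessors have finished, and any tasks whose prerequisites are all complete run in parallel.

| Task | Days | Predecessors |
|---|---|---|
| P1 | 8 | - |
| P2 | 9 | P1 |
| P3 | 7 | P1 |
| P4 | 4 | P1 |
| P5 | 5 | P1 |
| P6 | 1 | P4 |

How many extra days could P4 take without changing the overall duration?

4

Critical path: P1→P2 = 8+9 = 17, so the finish is 17 days.
The longest chain containing P4 totals 13 days.
So P4 can slip 16 − 12 = 4 days.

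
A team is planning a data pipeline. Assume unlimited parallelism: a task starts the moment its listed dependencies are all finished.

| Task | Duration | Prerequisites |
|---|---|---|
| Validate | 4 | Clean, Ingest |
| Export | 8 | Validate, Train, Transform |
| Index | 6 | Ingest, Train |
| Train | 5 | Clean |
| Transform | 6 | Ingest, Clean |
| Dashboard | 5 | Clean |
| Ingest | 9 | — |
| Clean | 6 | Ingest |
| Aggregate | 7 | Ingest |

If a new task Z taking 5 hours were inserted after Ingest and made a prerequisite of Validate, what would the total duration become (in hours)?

29

Originally the schedule takes 29 hours.
With Z inserted, Validate now waits for max(Clean, Ingest, Z).
New critical path: Ingest→Clean→Transform→Export = 9+6+6+8 = 29 ⇒ 29 hours.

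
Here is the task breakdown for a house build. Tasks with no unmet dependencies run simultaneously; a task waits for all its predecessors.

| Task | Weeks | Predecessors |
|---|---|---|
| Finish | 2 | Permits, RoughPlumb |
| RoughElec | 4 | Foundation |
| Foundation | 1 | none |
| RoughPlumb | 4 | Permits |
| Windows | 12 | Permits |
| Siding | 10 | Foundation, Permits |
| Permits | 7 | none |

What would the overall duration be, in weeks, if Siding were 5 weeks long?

19

Baseline: Permits→Windows = 7+12 = 19 → 19 weeks.
Siding is off the critical path — its longest chain is 17 weeks, giving 2 of slack.
The critical path is still Permits→Windows; finish is now 19 weeks.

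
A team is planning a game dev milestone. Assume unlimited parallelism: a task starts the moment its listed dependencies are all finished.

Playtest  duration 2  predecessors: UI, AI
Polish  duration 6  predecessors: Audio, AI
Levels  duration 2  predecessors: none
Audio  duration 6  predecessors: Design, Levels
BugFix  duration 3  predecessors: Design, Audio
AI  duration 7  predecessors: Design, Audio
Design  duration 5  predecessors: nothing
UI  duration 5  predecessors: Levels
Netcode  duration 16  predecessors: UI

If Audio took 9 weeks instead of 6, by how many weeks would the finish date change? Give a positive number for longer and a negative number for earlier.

3

The binding path is Design→Audio→AI→Polish = 5+6+7+6 = 24; finish at 24 weeks.
Audio lies on that path, so at 9 weeks the path becomes 27 weeks.
That remains the longest chain; total 27 weeks.
Change in finish: 27 − 24 = +3 weeks.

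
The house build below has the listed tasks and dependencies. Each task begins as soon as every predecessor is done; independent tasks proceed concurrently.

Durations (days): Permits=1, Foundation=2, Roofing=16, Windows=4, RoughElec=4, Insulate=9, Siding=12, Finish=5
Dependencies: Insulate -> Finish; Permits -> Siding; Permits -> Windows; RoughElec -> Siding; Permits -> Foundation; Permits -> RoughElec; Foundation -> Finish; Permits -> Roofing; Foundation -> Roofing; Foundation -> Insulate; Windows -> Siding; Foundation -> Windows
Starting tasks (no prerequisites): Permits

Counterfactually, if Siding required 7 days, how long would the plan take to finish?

19

Critical path before the change: Permits→Foundation→Windows→Siding = 1+2+4+12 = 19 giving 19 days.
Since Siding is critical, the -5 change carries straight to that chain (now 14 days).
Now Permits→Foundation→Roofing = 1+2+16 = 19 is longest, so the finish becomes 19 days.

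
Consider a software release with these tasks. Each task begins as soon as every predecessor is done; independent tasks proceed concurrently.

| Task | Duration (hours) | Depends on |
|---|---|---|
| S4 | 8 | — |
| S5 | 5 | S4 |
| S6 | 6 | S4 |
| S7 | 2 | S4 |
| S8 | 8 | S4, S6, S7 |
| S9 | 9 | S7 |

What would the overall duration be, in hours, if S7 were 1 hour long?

Baseline: S4→S6→S8 = 8+6+8 = 22 → 22 hours.
The longest path through S7 is only 19 hours, so S7 has float 3.
That remains the longest chain; total 22 hours.

22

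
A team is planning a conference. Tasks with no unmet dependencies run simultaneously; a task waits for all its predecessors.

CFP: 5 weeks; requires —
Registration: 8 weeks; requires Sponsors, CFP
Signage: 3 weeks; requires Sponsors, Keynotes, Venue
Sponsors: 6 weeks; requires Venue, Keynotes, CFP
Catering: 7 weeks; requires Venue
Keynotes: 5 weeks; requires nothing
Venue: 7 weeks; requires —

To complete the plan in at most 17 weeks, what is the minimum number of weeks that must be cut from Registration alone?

Current finish: 21 weeks; target: 17.
Registration is on every critical path, so each week cut from Registration cuts the finish by one (this holds down to a finish of 16).
Need 21 − 17 = 4 weeks off Registration → Registration becomes 4 weeks, finish becomes 17.

4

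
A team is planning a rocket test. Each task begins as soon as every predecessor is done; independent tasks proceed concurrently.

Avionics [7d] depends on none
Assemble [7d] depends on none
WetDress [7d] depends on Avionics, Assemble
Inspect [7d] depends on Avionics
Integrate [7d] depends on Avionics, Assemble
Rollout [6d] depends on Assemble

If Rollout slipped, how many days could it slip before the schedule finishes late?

1

The longest chain is Avionics→WetDress = 7+7 = 14; overall finish 14 days.
The longest chain containing Rollout totals 13 days.
So Rollout can slip 14 − 13 = 1 day.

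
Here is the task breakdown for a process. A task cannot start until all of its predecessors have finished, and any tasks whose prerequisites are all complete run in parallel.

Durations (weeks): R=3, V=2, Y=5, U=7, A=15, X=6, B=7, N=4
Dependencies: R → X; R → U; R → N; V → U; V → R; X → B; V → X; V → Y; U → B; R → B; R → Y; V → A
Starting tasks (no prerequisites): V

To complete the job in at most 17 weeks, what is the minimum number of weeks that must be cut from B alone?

Current finish: 19 weeks; target: 17.
B is on every critical path, so each week cut from B cuts the finish by one (this holds down to a finish of 17).
Need 19 − 17 = 2 weeks off B → B becomes 5 weeks, finish becomes 17.

2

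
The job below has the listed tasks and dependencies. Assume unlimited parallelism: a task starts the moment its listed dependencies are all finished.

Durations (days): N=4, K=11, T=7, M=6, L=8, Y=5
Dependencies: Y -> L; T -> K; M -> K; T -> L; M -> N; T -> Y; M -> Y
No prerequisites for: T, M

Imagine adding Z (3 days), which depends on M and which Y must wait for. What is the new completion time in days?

22

Originally the job takes 20 days.
With Z inserted, Y now waits for max(T, M, Z).
New critical path: M→Z→Y→L = 6+3+5+8 = 22 ⇒ 22 days.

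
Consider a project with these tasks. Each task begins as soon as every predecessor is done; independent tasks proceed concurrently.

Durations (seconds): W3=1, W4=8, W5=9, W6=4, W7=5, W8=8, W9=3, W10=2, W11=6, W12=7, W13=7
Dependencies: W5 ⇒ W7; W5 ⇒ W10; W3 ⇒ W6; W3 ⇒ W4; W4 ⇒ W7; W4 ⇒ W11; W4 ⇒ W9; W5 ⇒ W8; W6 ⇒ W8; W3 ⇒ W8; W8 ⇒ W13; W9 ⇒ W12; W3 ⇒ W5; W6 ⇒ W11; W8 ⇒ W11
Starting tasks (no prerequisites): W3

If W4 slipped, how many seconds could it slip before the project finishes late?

The longest chain is W3→W5→W8→W13 = 1+9+8+7 = 25; overall finish 25 seconds.
Longest path through W4: 19 seconds (earliest finish 9, latest finish 15).
Float = 25 − 19 = 6.

6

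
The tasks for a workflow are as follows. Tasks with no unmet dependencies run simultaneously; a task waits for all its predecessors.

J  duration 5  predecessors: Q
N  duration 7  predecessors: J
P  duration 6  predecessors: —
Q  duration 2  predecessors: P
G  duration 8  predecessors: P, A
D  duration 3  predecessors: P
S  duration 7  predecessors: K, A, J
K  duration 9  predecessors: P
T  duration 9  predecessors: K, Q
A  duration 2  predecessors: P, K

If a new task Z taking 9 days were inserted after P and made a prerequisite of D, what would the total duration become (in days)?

Originally the schedule takes 25 days.
With Z inserted, D now waits for max(P, Z).
New critical path: P→K→A→G = 6+9+2+8 = 25 ⇒ 25 days.

25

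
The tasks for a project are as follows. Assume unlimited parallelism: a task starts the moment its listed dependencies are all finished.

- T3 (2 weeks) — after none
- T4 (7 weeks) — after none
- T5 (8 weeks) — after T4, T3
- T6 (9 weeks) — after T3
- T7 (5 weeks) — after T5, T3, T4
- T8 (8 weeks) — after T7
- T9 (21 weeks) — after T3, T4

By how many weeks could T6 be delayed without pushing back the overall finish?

17

The longest chain is T4→T5→T7→T8 = 7+8+5+8 = 28; overall finish 28 weeks.
The longest chain containing T6 totals 11 weeks.
So T6 can slip 28 − 11 = 17 weeks.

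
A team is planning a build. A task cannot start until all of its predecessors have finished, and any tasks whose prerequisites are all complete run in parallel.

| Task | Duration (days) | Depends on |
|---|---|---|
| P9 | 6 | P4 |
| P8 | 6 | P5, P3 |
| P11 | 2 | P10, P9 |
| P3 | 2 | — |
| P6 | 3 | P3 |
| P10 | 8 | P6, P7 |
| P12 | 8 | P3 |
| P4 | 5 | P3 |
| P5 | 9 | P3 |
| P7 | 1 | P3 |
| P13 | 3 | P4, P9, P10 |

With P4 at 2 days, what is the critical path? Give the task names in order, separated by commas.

P3, P5, P8

Baseline: P3→P5→P8 = 2+9+6 = 17 → 17 days.
P4 has 1 day of float (longest path through it is 16).
The critical path is still P3→P5→P8; finish is now 17 days.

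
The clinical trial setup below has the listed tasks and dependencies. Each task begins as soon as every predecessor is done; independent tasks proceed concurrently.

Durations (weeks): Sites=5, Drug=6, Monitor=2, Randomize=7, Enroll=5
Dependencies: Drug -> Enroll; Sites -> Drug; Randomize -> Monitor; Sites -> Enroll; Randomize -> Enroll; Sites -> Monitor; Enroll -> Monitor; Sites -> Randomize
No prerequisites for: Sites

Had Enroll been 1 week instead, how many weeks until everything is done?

15

Baseline: Sites→Randomize→Enroll→Monitor = 5+7+5+2 = 19 → 19 weeks.
Enroll is on the critical path; changing it to 1 makes that path 15 weeks.
That remains the longest chain; total 15 weeks.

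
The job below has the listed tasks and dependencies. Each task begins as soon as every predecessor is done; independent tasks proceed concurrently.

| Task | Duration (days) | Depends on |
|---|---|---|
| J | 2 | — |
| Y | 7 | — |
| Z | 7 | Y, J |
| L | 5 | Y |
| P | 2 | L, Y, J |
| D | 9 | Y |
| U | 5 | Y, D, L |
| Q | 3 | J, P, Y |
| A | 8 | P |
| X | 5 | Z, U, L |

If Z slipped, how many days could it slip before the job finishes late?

Y→D→U→X = 7+9+5+5 = 26 sets the makespan at 26 days.
The longest chain containing Z totals 19 days.
So Z can slip 21 − 14 = 7 days.

7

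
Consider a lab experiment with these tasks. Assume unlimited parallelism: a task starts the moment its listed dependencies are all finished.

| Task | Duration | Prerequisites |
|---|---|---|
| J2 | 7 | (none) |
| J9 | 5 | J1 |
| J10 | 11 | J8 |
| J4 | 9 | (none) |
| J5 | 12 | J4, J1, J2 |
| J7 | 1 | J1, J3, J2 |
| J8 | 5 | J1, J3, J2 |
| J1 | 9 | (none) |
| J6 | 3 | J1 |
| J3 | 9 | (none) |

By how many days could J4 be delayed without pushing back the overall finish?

4

Critical path: J1→J8→J10 = 9+5+11 = 25, so the finish is 25 days.
The longest chain containing J4 totals 21 days.
Float = 25 − 21 = 4.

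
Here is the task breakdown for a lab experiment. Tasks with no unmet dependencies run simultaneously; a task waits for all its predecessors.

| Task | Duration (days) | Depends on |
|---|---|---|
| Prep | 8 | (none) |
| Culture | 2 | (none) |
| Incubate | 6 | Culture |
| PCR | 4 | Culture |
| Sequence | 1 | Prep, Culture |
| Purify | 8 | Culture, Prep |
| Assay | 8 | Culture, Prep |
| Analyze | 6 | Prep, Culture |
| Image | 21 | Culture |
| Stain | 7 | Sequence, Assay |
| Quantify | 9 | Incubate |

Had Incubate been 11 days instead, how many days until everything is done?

23

The binding path is Prep→Assay→Stain = 8+8+7 = 23; finish at 23 days.
Incubate is off the critical path — its longest chain is 17 days, giving 6 of slack.
No other chain overtakes it, so the finish is 23 days.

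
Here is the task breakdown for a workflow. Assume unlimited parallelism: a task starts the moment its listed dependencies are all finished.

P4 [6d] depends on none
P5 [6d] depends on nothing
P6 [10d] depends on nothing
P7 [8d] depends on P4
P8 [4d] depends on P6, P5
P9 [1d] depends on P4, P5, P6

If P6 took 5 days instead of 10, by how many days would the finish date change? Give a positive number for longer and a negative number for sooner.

0

Actual critical path: P6→P8 = 10+4 = 14 ⇒ 14 days.
Since P6 is critical, the -5 change carries straight to that chain (now 9 days).
New critical path: P4→P7 = 6+8 = 14 ⇒ 14 days.
Change in finish: 14 − 14 = +0 days.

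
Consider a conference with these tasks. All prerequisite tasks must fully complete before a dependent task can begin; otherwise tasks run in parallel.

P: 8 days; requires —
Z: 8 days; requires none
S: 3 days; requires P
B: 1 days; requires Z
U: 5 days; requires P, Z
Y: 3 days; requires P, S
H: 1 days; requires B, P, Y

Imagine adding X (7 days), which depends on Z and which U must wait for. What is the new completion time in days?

Originally the schedule takes 15 days.
With X inserted, U now waits for max(P, Z, X).
New critical path: Z→X→U = 8+7+5 = 20 ⇒ 20 days.

20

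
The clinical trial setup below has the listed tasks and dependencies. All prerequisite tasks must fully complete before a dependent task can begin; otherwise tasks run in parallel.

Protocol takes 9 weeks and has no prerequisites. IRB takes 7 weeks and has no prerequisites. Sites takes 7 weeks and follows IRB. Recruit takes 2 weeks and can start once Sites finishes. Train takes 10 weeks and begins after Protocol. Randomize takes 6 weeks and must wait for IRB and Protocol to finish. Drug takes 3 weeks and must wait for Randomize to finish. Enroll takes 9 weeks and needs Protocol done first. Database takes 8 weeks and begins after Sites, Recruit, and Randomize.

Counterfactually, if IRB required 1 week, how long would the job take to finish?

The binding path is IRB→Sites→Recruit→Database = 7+7+2+8 = 24; finish at 24 weeks.
IRB lies on that path, so at 1 week the path becomes 18 weeks.
New critical path: Protocol→Randomize→Database = 9+6+8 = 23 ⇒ 23 weeks.

23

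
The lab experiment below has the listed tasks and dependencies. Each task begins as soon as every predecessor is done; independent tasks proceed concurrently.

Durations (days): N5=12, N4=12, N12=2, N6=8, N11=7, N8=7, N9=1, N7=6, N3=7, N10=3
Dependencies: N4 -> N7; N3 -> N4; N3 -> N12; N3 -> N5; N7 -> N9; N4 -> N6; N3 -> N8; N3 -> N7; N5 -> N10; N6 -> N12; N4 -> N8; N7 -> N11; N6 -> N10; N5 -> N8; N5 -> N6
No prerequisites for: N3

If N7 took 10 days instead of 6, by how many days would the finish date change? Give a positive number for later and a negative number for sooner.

Actual critical path: N3→N4→N7→N11 = 7+12+6+7 = 32 ⇒ 32 days.
N7 is on the critical path; changing it to 10 makes that path 36 days.
No other chain overtakes it, so the finish is 36 days.
Change in finish: 36 − 32 = +4 days.

4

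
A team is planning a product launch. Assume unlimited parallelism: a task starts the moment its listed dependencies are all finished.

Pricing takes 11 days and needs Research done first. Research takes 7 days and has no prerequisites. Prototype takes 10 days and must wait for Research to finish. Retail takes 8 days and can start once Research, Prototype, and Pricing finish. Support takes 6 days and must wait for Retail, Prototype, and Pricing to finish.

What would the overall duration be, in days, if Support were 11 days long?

The binding path is Research→Pricing→Retail→Support = 7+11+8+6 = 32; finish at 32 days.
Support lies on that path, so at 11 days the path becomes 37 days.
The critical path is still Research→Pricing→Retail→Support; finish is now 37 days.

37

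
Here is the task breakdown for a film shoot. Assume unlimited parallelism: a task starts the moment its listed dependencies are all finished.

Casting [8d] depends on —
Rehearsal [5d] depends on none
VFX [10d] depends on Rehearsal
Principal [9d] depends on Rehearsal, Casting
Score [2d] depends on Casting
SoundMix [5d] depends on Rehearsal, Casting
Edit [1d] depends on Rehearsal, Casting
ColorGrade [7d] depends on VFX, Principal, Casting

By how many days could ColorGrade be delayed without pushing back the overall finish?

0

The longest chain is Casting→Principal→ColorGrade = 8+9+7 = 24; overall finish 24 days.
ColorGrade finishes as early as 24 and must finish by 24.
So ColorGrade can slip 24 − 24 = 0 days.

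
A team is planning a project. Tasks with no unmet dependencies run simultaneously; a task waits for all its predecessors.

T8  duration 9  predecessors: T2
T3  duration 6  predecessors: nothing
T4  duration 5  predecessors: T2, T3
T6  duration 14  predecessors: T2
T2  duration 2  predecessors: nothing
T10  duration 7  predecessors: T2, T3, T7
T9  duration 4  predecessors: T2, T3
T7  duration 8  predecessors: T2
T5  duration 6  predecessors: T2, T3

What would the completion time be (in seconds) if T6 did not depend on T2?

17

Before: longest chain T2→T7→T10 = 2+8+7 = 17, finish 17.
Without T2→T6, T6's earliest start moves from 2 to 0.
The longest chain is now T2→T7→T10 = 2+8+7 = 17, so the project takes 17 seconds.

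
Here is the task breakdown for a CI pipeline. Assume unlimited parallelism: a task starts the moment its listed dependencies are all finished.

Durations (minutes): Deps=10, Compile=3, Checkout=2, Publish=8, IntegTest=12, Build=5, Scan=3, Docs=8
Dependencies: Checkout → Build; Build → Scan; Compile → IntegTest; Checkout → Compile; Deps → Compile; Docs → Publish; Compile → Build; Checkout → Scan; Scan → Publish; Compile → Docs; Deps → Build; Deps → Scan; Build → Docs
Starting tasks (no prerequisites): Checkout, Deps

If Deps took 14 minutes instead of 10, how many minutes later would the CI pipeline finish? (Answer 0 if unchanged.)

4

As given, the longest chain is Deps→Compile→Build→Docs→Publish = 10+3+5+8+8 = 34, so the finish is 34 minutes.
Since Deps is critical, the +4 change carries straight to that chain (now 38 minutes).
No other chain overtakes it, so the finish is 38 minutes.
Change in finish: 38 − 34 = +4 minutes.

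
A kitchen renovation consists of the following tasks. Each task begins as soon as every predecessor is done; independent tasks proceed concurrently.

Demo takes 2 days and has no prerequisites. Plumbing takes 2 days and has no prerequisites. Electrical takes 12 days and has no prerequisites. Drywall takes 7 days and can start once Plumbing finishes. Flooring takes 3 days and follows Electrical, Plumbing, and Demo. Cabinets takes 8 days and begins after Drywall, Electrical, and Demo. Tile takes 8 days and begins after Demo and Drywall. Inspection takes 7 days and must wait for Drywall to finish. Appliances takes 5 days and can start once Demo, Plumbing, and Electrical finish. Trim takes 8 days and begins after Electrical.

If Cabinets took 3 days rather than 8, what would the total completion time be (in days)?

20

Baseline: Electrical→Cabinets = 12+8 = 20 → 20 days.
Since Cabinets is critical, the -5 change carries straight to that chain (now 15 days).
Now Electrical→Trim = 12+8 = 20 is longest, so the finish becomes 20 days.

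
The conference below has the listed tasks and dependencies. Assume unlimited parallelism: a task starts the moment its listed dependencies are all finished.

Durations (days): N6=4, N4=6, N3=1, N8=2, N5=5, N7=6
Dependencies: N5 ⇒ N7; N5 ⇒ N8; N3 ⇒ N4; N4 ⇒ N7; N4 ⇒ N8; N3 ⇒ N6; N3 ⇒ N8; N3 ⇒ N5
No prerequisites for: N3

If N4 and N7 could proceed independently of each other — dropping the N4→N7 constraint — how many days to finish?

Before: longest chain N3→N4→N7 = 1+6+6 = 13, finish 13.
Without N4→N7, N7's earliest start moves from 7 to 6.
New critical path: N3→N5→N7 = 1+5+6 = 12 ⇒ 12 days.

12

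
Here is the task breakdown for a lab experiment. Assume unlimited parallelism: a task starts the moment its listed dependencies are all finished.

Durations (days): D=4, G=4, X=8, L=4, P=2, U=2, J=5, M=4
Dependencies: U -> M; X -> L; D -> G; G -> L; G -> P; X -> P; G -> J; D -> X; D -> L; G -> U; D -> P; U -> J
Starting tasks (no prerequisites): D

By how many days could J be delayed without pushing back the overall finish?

1

Critical path: D→X→L = 4+8+4 = 16, so the finish is 16 days.
Longest path through J: 15 days (earliest finish 15, latest finish 16).
Float = 16 − 15 = 1.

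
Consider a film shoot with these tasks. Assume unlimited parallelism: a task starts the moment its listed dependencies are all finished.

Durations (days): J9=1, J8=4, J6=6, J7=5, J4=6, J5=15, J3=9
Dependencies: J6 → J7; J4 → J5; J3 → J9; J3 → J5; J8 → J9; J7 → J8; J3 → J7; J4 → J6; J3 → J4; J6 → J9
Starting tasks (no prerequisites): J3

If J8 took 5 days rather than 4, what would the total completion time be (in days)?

32

The binding path is J3→J4→J6→J7→J8→J9 = 9+6+6+5+4+1 = 31; finish at 31 days.
Since J8 is critical, the +1 change carries straight to that chain (now 32 days).
That remains the longest chain; total 32 days.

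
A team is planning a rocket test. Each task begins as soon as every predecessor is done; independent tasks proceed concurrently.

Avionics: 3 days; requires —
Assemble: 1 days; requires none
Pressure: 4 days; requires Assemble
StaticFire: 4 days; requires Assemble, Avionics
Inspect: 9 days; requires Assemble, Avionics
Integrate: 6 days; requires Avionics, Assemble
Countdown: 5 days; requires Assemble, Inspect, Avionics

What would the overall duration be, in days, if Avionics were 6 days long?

Baseline: Avionics→Inspect→Countdown = 3+9+5 = 17 → 17 days.
Since Avionics is critical, the +3 change carries straight to that chain (now 20 days).
No other chain overtakes it, so the finish is 20 days.

20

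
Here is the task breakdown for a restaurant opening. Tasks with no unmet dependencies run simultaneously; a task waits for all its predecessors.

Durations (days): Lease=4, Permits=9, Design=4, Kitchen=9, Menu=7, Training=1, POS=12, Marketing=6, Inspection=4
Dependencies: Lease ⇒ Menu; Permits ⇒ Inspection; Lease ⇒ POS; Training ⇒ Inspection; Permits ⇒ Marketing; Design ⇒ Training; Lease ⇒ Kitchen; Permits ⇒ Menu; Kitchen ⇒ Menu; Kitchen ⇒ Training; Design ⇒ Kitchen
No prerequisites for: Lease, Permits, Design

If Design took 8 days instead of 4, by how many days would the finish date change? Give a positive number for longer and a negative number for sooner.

The binding path is Design→Kitchen→Menu = 4+9+7 = 20; finish at 20 days.
Design lies on that path, so at 8 days the path becomes 24 days.
The critical path is still Design→Kitchen→Menu; finish is now 24 days.
Change in finish: 24 − 20 = +4 days.

4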